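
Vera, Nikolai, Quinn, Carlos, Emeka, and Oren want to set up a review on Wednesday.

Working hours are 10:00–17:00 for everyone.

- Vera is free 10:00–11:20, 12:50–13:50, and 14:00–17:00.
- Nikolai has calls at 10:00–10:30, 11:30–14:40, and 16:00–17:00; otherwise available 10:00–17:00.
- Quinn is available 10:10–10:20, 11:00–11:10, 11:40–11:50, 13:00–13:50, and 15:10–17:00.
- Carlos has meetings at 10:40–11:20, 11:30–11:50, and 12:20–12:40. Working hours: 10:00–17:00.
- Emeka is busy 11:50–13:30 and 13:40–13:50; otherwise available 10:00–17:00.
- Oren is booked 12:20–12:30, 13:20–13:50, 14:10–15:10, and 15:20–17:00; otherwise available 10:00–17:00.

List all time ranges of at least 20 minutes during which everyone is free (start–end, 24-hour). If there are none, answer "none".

none

Nikolai free within 10:00–17:00: 10:30–11:30, 14:40–16:00.
Carlos free within 10:00–17:00: 10:00–10:40, 11:20–11:30, 11:50–12:20, 12:40–17:00.
Emeka free within 10:00–17:00: 10:00–11:50, 13:30–13:40, 13:50–17:00.
Oren free within 10:00–17:00: 10:00–12:20, 12:30–13:20, 13:50–14:10, 15:10–15:20.
Vera ∩ Nikolai: 10:30–11:20, 14:40–16:00.
Vera ∩ Nikolai ∩ Quinn: 11:00–11:10, 15:10–16:00.
Vera ∩ Nikolai ∩ Quinn ∩ Carlos: 15:10–16:00.
Vera ∩ Nikolai ∩ Quinn ∩ Carlos ∩ Emeka: 15:10–16:00.
Vera ∩ Nikolai ∩ Quinn ∩ Carlos ∩ Emeka ∩ Oren: 15:10–15:20.
Windows ≥ 20 min: (none).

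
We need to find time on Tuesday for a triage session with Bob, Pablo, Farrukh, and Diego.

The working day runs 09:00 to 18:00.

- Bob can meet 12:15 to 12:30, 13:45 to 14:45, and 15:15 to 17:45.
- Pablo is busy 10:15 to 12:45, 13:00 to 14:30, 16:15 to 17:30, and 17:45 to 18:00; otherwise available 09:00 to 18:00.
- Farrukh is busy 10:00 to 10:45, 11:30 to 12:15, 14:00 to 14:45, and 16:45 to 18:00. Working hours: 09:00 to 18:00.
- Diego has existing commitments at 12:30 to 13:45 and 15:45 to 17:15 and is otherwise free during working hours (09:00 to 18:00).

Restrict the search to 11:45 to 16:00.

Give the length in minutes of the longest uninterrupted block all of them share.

Pablo free within 09:00–18:00: 09:00–10:15, 12:45–13:00, 14:30–16:15, 17:30–17:45.
Farrukh free within 09:00–18:00: 09:00–10:00, 10:45–11:30, 12:15–14:00, 14:45–16:45.
Diego free within 09:00–18:00: 09:00–12:30, 13:45–15:45, 17:15–18:00.
Bob ∩ Pablo: 14:30–14:45, 15:15–16:15, 17:30–17:45.
Bob ∩ Pablo ∩ Farrukh: 15:15–16:15.
Bob ∩ Pablo ∩ Farrukh ∩ Diego: 15:15–15:45.
Restricted to 11:45–16:00: 15:15–15:45.
Single common window of 30 minutes.

30 minutes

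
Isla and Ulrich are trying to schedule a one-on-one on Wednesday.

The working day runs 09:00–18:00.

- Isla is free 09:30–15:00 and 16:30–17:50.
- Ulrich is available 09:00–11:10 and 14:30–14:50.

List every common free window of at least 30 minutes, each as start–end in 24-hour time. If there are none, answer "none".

09:30–11:10

Isla ∩ Ulrich: 09:30–11:10, 14:30–14:50.
Windows ≥ 30 min: 09:30–11:10.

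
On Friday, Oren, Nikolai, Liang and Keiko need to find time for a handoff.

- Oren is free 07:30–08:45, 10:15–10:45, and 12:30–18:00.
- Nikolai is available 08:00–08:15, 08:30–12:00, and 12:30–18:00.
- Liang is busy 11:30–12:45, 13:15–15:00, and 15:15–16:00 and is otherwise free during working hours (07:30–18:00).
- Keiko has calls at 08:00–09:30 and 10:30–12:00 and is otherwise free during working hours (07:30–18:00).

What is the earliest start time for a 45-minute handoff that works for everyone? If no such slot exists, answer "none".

16:00

Liang free within 07:30–18:00: 07:30–11:30, 12:45–13:15, 15:00–15:15, 16:00–18:00.
Keiko free within 07:30–18:00: 07:30–08:00, 09:30–10:30, 12:00–18:00.
Oren ∩ Nikolai: 08:00–08:15, 08:30–08:45, 10:15–10:45, 12:30–18:00.
Oren ∩ Nikolai ∩ Liang: 08:00–08:15, 08:30–08:45, 10:15–10:45, 12:45–13:15, 15:00–15:15, 16:00–18:00.
Oren ∩ Nikolai ∩ Liang ∩ Keiko: 10:15–10:30, 12:45–13:15, 15:00–15:15, 16:00–18:00.
Windows ≥ 45 min: 16:00–18:00.
Earliest such window starts at 16:00.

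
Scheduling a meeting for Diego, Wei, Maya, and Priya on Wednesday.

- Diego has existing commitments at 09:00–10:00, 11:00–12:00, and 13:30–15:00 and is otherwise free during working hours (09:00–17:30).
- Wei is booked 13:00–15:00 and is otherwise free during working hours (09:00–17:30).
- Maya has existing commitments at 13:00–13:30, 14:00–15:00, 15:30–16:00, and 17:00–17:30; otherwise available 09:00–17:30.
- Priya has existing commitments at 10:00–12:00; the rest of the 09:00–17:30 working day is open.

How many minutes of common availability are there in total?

Diego free within 09:00–17:30: 10:00–11:00, 12:00–13:30, 15:00–17:30.
Wei free within 09:00–17:30: 09:00–13:00, 15:00–17:30.
Maya free within 09:00–17:30: 09:00–13:00, 13:30–14:00, 15:00–15:30, 16:00–17:00.
Priya free within 09:00–17:30: 09:00–10:00, 12:00–17:30.
Diego ∩ Wei: 10:00–11:00, 12:00–13:00, 15:00–17:30.
Diego ∩ Wei ∩ Maya: 10:00–11:00, 12:00–13:00, 15:00–15:30, 16:00–17:00.
Diego ∩ Wei ∩ Maya ∩ Priya: 12:00–13:00, 15:00–15:30, 16:00–17:00.
Total common minutes: 60 + 30 + 60 = 150.

150 minutes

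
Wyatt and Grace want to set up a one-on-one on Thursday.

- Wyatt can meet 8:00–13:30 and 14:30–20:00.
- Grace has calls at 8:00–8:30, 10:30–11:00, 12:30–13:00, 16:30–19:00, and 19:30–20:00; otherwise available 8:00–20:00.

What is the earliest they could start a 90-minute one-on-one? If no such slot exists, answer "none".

Grace free within 08:00–20:00: 08:30–10:30, 11:00–12:30, 13:00–16:30, 19:00–19:30.
Wyatt ∩ Grace: 08:30–10:30, 11:00–12:30, 13:00–13:30, 14:30–16:30, 19:00–19:30.
Windows ≥ 90 min: 08:30–10:30, 11:00–12:30, 14:30–16:30.
Earliest such window starts at 08:30.

08:30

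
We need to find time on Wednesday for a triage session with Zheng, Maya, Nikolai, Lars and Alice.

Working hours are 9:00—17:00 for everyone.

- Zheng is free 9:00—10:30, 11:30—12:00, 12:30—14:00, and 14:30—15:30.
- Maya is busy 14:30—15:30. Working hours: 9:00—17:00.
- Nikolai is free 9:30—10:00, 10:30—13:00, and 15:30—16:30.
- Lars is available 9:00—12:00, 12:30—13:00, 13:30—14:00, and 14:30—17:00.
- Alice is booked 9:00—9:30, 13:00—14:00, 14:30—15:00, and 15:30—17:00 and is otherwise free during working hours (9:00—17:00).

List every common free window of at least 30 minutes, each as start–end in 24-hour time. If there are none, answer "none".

09:30–10:00, 11:30–12:00, 12:30–13:00

Maya free within 09:00–17:00: 09:00–14:30, 15:30–17:00.
Alice free within 09:00–17:00: 09:30–13:00, 14:00–14:30, 15:00–15:30.
Zheng ∩ Maya: 09:00–10:30, 11:30–12:00, 12:30–14:00.
Zheng ∩ Maya ∩ Nikolai: 09:30–10:00, 11:30–12:00, 12:30–13:00.
Zheng ∩ Maya ∩ Nikolai ∩ Lars: 09:30–10:00, 11:30–12:00, 12:30–13:00.
Zheng ∩ Maya ∩ Nikolai ∩ Lars ∩ Alice: 09:30–10:00, 11:30–12:00, 12:30–13:00.
Windows ≥ 30 min: 09:30–10:00, 11:30–12:00, 12:30–13:00.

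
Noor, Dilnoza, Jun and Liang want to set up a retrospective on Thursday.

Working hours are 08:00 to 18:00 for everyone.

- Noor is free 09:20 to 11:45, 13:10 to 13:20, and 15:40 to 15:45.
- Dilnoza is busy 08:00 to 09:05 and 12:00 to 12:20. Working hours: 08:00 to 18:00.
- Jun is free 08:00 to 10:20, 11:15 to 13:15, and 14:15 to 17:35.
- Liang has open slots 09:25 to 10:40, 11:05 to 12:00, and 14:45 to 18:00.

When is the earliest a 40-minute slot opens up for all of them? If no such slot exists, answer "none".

Dilnoza free within 08:00–18:00: 09:05–12:00, 12:20–18:00.
Noor ∩ Dilnoza: 09:20–11:45, 13:10–13:20, 15:40–15:45.
Noor ∩ Dilnoza ∩ Jun: 09:20–10:20, 11:15–11:45, 13:10–13:15, 15:40–15:45.
Noor ∩ Dilnoza ∩ Jun ∩ Liang: 09:25–10:20, 11:15–11:45, 15:40–15:45.
Windows ≥ 40 min: 09:25–10:20.
Earliest such window starts at 09:25.

09:25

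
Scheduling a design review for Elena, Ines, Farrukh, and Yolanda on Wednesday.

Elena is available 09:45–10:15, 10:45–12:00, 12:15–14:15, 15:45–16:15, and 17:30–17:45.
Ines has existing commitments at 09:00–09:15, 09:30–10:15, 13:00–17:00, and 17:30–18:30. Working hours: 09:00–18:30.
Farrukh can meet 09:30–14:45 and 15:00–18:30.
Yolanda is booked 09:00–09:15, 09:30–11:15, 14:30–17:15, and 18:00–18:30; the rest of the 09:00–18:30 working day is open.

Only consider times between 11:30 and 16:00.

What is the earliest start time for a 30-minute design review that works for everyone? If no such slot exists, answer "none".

11:30

Ines free within 09:00–18:30: 09:15–09:30, 10:15–13:00, 17:00–17:30.
Yolanda free within 09:00–18:30: 09:15–09:30, 11:15–14:30, 17:15–18:00.
Elena ∩ Ines: 10:45–12:00, 12:15–13:00.
Elena ∩ Ines ∩ Farrukh: 10:45–12:00, 12:15–13:00.
Elena ∩ Ines ∩ Farrukh ∩ Yolanda: 11:15–12:00, 12:15–13:00.
Restricted to 11:30–16:00: 11:30–12:00, 12:15–13:00.
Windows ≥ 30 min: 11:30–12:00, 12:15–13:00.
Earliest such window starts at 11:30.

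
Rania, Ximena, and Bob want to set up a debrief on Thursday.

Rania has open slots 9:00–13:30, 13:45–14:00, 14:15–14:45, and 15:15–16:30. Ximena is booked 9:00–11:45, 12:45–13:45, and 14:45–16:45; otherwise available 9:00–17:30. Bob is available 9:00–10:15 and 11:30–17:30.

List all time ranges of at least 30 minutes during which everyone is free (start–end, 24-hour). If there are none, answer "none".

Ximena free within 09:00–17:30: 11:45–12:45, 13:45–14:45, 16:45–17:30.
Rania ∩ Ximena: 11:45–12:45, 13:45–14:00, 14:15–14:45.
Rania ∩ Ximena ∩ Bob: 11:45–12:45, 13:45–14:00, 14:15–14:45.
Windows ≥ 30 min: 11:45–12:45, 14:15–14:45.

11:45–12:45, 14:15–14:45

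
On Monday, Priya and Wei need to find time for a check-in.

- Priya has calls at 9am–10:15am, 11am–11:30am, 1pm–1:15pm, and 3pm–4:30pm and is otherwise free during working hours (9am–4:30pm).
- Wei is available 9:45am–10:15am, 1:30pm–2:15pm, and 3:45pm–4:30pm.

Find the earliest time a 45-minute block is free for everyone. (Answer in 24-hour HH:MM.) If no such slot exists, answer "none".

Priya free within 09:00–16:30: 10:15–11:00, 11:30–13:00, 13:15–15:00.
Priya ∩ Wei: 13:30–14:15.
Windows ≥ 45 min: 13:30–14:15.
Earliest such window starts at 13:30.

13:30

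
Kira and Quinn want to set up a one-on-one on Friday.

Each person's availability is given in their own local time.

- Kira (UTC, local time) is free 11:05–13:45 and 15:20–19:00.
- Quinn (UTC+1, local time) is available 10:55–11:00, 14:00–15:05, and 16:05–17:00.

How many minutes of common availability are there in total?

Kira → UTC: 11:05–13:45, 15:20–19:00.
Quinn → UTC: 09:55–10:00, 13:00–14:05, 15:05–16:00.
Kira ∩ Quinn: 13:00–13:45, 15:20–16:00.
Total common minutes: 45 + 40 = 85.

85 minutes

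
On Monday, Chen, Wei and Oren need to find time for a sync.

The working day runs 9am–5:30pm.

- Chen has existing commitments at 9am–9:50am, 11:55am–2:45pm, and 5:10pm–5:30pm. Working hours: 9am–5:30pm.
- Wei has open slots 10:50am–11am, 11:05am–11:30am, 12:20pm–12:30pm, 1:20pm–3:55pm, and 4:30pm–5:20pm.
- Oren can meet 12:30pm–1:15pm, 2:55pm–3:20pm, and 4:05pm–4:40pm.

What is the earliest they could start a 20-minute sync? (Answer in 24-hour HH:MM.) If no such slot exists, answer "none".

14:55

Chen free within 09:00–17:30: 09:50–11:55, 14:45–17:10.
Chen ∩ Wei: 10:50–11:00, 11:05–11:30, 14:45–15:55, 16:30–17:10.
Chen ∩ Wei ∩ Oren: 14:55–15:20, 16:30–16:40.
Windows ≥ 20 min: 14:55–15:20.
Earliest such window starts at 14:55.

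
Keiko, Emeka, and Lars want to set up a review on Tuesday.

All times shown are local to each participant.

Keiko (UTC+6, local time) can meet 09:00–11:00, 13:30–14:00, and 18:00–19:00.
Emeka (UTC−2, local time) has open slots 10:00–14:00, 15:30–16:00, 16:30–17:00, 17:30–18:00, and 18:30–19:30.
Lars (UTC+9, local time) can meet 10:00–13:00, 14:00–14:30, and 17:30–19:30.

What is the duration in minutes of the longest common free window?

Keiko → UTC: 03:00–05:00, 07:30–08:00, 12:00–13:00.
Emeka → UTC: 12:00–16:00, 17:30–18:00, 18:30–19:00, 19:30–20:00, 20:30–21:30.
Lars → UTC: 01:00–04:00, 05:00–05:30, 08:30–10:30.
Keiko ∩ Emeka: 12:00–13:00.
Keiko ∩ Emeka ∩ Lars: (none).
No common window.

0 minutes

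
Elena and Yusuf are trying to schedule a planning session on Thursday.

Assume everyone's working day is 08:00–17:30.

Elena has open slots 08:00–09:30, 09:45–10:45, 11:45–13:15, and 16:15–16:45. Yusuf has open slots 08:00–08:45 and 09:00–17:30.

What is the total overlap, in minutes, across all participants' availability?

Elena ∩ Yusuf: 08:00–08:45, 09:00–09:30, 09:45–10:45, 11:45–13:15, 16:15–16:45.
Total common minutes: 45 + 30 + 60 + 90 + 30 = 255.

255 minutes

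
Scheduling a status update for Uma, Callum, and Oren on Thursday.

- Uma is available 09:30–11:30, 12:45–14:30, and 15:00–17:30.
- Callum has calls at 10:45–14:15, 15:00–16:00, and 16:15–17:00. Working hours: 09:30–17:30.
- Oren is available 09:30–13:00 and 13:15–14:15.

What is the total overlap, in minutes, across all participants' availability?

Callum free within 09:30–17:30: 09:30–10:45, 14:15–15:00, 16:00–16:15, 17:00–17:30.
Uma ∩ Callum: 09:30–10:45, 14:15–14:30, 16:00–16:15, 17:00–17:30.
Uma ∩ Callum ∩ Oren: 09:30–10:45.
Total common minutes: 75.

75 minutes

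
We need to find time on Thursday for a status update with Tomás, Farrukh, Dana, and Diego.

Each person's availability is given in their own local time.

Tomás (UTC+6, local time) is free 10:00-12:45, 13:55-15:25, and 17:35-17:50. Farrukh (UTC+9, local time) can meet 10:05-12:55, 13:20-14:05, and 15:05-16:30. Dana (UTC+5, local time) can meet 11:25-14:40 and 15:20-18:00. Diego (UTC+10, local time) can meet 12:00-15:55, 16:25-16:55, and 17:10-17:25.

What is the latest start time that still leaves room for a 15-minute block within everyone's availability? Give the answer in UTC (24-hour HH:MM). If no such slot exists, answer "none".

Tomás → UTC: 04:00–06:45, 07:55–09:25, 11:35–11:50.
Farrukh → UTC: 01:05–03:55, 04:20–05:05, 06:05–07:30.
Dana → UTC: 06:25–09:40, 10:20–13:00.
Diego → UTC: 02:00–05:55, 06:25–06:55, 07:10–07:25.
Tomás ∩ Farrukh: 04:20–05:05, 06:05–06:45.
Tomás ∩ Farrukh ∩ Dana: 06:25–06:45.
Tomás ∩ Farrukh ∩ Dana ∩ Diego: 06:25–06:45.
Windows ≥ 15 min: 06:25–06:45.
Latest start in the last window 06:25–06:45 is 06:45 − 15 min = 06:30.

06:30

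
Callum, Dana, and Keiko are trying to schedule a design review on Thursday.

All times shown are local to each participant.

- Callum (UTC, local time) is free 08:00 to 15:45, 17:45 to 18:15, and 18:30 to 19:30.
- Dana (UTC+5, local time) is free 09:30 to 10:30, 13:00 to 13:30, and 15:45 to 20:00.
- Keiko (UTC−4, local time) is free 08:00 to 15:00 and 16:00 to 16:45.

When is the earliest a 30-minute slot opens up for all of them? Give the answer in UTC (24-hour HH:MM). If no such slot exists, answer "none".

Callum → UTC: 08:00–15:45, 17:45–18:15, 18:30–19:30.
Dana → UTC: 04:30–05:30, 08:00–08:30, 10:45–15:00.
Keiko → UTC: 12:00–19:00, 20:00–20:45.
Callum ∩ Dana: 08:00–08:30, 10:45–15:00.
Callum ∩ Dana ∩ Keiko: 12:00–15:00.
Windows ≥ 30 min: 12:00–15:00.
Earliest such window starts at 12:00.

12:00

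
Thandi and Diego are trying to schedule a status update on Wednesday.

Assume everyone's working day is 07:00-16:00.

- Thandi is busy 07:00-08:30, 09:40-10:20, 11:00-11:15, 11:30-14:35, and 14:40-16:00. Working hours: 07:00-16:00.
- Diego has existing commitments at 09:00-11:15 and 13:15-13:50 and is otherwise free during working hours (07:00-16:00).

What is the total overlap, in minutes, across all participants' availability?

Thandi free within 07:00–16:00: 08:30–09:40, 10:20–11:00, 11:15–11:30, 14:35–14:40.
Diego free within 07:00–16:00: 07:00–09:00, 11:15–13:15, 13:50–16:00.
Thandi ∩ Diego: 08:30–09:00, 11:15–11:30, 14:35–14:40.
Total common minutes: 30 + 15 + 5 = 50.

50 minutes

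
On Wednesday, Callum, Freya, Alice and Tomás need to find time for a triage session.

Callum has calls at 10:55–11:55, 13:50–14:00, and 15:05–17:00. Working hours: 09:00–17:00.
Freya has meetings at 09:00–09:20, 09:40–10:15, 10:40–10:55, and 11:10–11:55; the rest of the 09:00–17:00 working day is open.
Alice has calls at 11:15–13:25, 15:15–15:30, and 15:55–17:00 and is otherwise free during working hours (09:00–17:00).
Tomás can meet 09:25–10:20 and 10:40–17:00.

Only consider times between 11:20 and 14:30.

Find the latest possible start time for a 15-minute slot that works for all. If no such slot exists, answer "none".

Callum free within 09:00–17:00: 09:00–10:55, 11:55–13:50, 14:00–15:05.
Freya free within 09:00–17:00: 09:20–09:40, 10:15–10:40, 10:55–11:10, 11:55–17:00.
Alice free within 09:00–17:00: 09:00–11:15, 13:25–15:15, 15:30–15:55.
Callum ∩ Freya: 09:20–09:40, 10:15–10:40, 11:55–13:50, 14:00–15:05.
Callum ∩ Freya ∩ Alice: 09:20–09:40, 10:15–10:40, 13:25–13:50, 14:00–15:05.
Callum ∩ Freya ∩ Alice ∩ Tomás: 09:25–09:40, 10:15–10:20, 13:25–13:50, 14:00–15:05.
Restricted to 11:20–14:30: 13:25–13:50, 14:00–14:30.
Windows ≥ 15 min: 13:25–13:50, 14:00–14:30.
Latest start in the last window 14:00–14:30 is 14:30 − 15 min = 14:15.

14:15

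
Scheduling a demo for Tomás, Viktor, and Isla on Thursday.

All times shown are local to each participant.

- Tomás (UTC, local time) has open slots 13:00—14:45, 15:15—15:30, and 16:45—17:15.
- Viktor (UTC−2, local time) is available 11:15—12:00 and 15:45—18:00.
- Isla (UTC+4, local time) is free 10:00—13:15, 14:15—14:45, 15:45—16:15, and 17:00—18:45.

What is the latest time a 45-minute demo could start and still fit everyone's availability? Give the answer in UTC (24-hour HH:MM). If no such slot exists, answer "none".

13:15

Tomás → UTC: 13:00–14:45, 15:15–15:30, 16:45–17:15.
Viktor → UTC: 13:15–14:00, 17:45–20:00.
Isla → UTC: 06:00–09:15, 10:15–10:45, 11:45–12:15, 13:00–14:45.
Tomás ∩ Viktor: 13:15–14:00.
Tomás ∩ Viktor ∩ Isla: 13:15–14:00.
Windows ≥ 45 min: 13:15–14:00.
Latest start in the last window 13:15–14:00 is 14:00 − 45 min = 13:15.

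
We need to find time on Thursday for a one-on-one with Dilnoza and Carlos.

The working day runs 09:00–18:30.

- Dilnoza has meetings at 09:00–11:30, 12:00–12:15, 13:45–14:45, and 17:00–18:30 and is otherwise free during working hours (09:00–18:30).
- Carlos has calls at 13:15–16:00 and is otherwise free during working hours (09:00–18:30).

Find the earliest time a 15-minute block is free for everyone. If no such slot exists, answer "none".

Dilnoza free within 09:00–18:30: 11:30–12:00, 12:15–13:45, 14:45–17:00.
Carlos free within 09:00–18:30: 09:00–13:15, 16:00–18:30.
Dilnoza ∩ Carlos: 11:30–12:00, 12:15–13:15, 16:00–17:00.
Windows ≥ 15 min: 11:30–12:00, 12:15–13:15, 16:00–17:00.
Earliest such window starts at 11:30.

11:30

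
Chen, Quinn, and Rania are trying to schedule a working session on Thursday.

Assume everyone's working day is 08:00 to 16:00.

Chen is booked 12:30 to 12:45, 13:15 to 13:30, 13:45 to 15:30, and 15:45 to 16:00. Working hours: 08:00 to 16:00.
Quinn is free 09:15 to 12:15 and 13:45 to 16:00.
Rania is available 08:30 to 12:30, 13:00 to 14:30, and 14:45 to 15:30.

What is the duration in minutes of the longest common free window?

180 minutes

Chen free within 08:00–16:00: 08:00–12:30, 12:45–13:15, 13:30–13:45, 15:30–15:45.
Chen ∩ Quinn: 09:15–12:15, 15:30–15:45.
Chen ∩ Quinn ∩ Rania: 09:15–12:15.
Single common window of 180 minutes.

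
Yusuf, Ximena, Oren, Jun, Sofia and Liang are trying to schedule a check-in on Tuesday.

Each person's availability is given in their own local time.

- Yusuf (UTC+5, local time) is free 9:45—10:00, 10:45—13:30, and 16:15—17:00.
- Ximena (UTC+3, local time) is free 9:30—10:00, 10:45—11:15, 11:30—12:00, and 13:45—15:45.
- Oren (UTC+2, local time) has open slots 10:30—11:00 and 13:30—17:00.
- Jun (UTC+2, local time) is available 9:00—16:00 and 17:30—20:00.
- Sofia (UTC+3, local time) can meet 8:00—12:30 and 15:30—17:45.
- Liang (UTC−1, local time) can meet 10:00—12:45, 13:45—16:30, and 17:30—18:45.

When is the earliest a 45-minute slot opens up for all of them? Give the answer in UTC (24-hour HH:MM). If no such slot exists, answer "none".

none

Yusuf → UTC: 04:45–05:00, 05:45–08:30, 11:15–12:00.
Ximena → UTC: 06:30–07:00, 07:45–08:15, 08:30–09:00, 10:45–12:45.
Oren → UTC: 08:30–09:00, 11:30–15:00.
Jun → UTC: 07:00–14:00, 15:30–18:00.
Sofia → UTC: 05:00–09:30, 12:30–14:45.
Liang → UTC: 11:00–13:45, 14:45–17:30, 18:30–19:45.
Yusuf ∩ Ximena: 06:30–07:00, 07:45–08:15, 11:15–12:00.
Yusuf ∩ Ximena ∩ Oren: 11:30–12:00.
Yusuf ∩ Ximena ∩ Oren ∩ Jun: 11:30–12:00.
Yusuf ∩ Ximena ∩ Oren ∩ Jun ∩ Sofia: (none).
Yusuf ∩ Ximena ∩ Oren ∩ Jun ∩ Sofia ∩ Liang: (none).
Windows ≥ 45 min: (none).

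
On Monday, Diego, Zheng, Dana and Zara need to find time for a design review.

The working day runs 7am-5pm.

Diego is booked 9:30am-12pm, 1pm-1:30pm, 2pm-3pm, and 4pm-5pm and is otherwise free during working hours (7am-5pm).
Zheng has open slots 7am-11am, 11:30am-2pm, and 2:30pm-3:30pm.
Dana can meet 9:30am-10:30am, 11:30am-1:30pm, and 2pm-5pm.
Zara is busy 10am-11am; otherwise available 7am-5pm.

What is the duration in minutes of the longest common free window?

60 minutes

Diego free within 07:00–17:00: 07:00–09:30, 12:00–13:00, 13:30–14:00, 15:00–16:00.
Zara free within 07:00–17:00: 07:00–10:00, 11:00–17:00.
Diego ∩ Zheng: 07:00–09:30, 12:00–13:00, 13:30–14:00, 15:00–15:30.
Diego ∩ Zheng ∩ Dana: 12:00–13:00, 15:00–15:30.
Diego ∩ Zheng ∩ Dana ∩ Zara: 12:00–13:00, 15:00–15:30.
Common window lengths: 60, 30 min; longest is 60.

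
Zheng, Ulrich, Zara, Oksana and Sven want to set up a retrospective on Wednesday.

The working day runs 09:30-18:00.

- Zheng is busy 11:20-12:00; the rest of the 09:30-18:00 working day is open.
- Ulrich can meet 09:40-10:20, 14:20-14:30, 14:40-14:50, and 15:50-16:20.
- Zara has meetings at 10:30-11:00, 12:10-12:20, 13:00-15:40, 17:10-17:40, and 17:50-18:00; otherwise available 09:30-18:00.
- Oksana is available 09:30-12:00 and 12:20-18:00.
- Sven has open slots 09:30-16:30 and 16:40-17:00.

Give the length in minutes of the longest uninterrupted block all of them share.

Zheng free within 09:30–18:00: 09:30–11:20, 12:00–18:00.
Zara free within 09:30–18:00: 09:30–10:30, 11:00–12:10, 12:20–13:00, 15:40–17:10, 17:40–17:50.
Zheng ∩ Ulrich: 09:40–10:20, 14:20–14:30, 14:40–14:50, 15:50–16:20.
Zheng ∩ Ulrich ∩ Zara: 09:40–10:20, 15:50–16:20.
Zheng ∩ Ulrich ∩ Zara ∩ Oksana: 09:40–10:20, 15:50–16:20.
Zheng ∩ Ulrich ∩ Zara ∩ Oksana ∩ Sven: 09:40–10:20, 15:50–16:20.
Common window lengths: 40, 30 min; longest is 40.

40 minutes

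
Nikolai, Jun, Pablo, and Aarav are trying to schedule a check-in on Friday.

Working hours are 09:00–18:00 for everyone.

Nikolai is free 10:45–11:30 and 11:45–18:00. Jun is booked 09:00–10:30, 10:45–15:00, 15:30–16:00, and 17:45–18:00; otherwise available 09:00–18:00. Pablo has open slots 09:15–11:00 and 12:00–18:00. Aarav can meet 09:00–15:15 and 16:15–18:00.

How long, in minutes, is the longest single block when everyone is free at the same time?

90 minutes

Jun free within 09:00–18:00: 10:30–10:45, 15:00–15:30, 16:00–17:45.
Nikolai ∩ Jun: 15:00–15:30, 16:00–17:45.
Nikolai ∩ Jun ∩ Pablo: 15:00–15:30, 16:00–17:45.
Nikolai ∩ Jun ∩ Pablo ∩ Aarav: 15:00–15:15, 16:15–17:45.
Common window lengths: 15, 90 min; longest is 90.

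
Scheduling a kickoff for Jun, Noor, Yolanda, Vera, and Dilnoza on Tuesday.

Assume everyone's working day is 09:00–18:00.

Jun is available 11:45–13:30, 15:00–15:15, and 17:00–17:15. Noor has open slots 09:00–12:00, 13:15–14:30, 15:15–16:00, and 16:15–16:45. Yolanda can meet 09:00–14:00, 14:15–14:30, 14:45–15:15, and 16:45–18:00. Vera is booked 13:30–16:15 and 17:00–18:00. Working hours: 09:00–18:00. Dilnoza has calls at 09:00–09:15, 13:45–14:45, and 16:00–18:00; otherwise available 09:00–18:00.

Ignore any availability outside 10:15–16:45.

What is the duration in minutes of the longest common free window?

15 minutes

Vera free within 09:00–18:00: 09:00–13:30, 16:15–17:00.
Dilnoza free within 09:00–18:00: 09:15–13:45, 14:45–16:00.
Jun ∩ Noor: 11:45–12:00, 13:15–13:30.
Jun ∩ Noor ∩ Yolanda: 11:45–12:00, 13:15–13:30.
Jun ∩ Noor ∩ Yolanda ∩ Vera: 11:45–12:00, 13:15–13:30.
Jun ∩ Noor ∩ Yolanda ∩ Vera ∩ Dilnoza: 11:45–12:00, 13:15–13:30.
Restricted to 10:15–16:45: 11:45–12:00, 13:15–13:30.
Common window lengths: 15, 15 min; longest is 15.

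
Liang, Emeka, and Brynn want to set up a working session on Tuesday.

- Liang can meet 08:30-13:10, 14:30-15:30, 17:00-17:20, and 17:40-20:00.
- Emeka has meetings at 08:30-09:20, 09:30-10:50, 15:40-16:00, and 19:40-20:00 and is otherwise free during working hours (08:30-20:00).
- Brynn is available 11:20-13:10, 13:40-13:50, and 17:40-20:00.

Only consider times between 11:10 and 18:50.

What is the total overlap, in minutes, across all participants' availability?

Emeka free within 08:30–20:00: 09:20–09:30, 10:50–15:40, 16:00–19:40.
Liang ∩ Emeka: 09:20–09:30, 10:50–13:10, 14:30–15:30, 17:00–17:20, 17:40–19:40.
Liang ∩ Emeka ∩ Brynn: 11:20–13:10, 17:40–19:40.
Restricted to 11:10–18:50: 11:20–13:10, 17:40–18:50.
Total common minutes: 110 + 70 = 180.

180 minutes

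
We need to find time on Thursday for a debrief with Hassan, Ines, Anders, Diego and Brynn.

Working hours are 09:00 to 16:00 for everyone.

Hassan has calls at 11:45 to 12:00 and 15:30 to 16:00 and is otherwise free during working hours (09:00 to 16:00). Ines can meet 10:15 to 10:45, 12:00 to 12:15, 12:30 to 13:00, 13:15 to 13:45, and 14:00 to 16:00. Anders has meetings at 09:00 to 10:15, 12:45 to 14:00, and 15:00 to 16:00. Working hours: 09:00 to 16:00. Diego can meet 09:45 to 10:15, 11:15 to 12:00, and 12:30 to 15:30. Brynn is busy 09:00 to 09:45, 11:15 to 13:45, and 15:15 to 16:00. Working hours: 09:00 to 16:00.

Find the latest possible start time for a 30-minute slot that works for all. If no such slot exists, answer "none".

Hassan free within 09:00–16:00: 09:00–11:45, 12:00–15:30.
Anders free within 09:00–16:00: 10:15–12:45, 14:00–15:00.
Brynn free within 09:00–16:00: 09:45–11:15, 13:45–15:15.
Hassan ∩ Ines: 10:15–10:45, 12:00–12:15, 12:30–13:00, 13:15–13:45, 14:00–15:30.
Hassan ∩ Ines ∩ Anders: 10:15–10:45, 12:00–12:15, 12:30–12:45, 14:00–15:00.
Hassan ∩ Ines ∩ Anders ∩ Diego: 12:30–12:45, 14:00–15:00.
Hassan ∩ Ines ∩ Anders ∩ Diego ∩ Brynn: 14:00–15:00.
Windows ≥ 30 min: 14:00–15:00.
Latest start in the last window 14:00–15:00 is 15:00 − 30 min = 14:30.

14:30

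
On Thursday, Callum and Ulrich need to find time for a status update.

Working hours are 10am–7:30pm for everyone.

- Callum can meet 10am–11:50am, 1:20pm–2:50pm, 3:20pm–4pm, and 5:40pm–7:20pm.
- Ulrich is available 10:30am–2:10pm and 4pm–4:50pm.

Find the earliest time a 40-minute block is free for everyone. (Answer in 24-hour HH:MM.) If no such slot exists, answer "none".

Callum ∩ Ulrich: 10:30–11:50, 13:20–14:10.
Windows ≥ 40 min: 10:30–11:50, 13:20–14:10.
Earliest such window starts at 10:30.

10:30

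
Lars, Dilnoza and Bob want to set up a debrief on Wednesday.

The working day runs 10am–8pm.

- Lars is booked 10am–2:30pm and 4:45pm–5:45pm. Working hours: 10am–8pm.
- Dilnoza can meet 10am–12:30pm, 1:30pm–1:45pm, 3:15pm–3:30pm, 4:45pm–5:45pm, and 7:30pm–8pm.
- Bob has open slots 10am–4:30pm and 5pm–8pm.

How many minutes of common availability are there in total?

Lars free within 10:00–20:00: 14:30–16:45, 17:45–20:00.
Lars ∩ Dilnoza: 15:15–15:30, 19:30–20:00.
Lars ∩ Dilnoza ∩ Bob: 15:15–15:30, 19:30–20:00.
Total common minutes: 15 + 30 = 45.

45 minutes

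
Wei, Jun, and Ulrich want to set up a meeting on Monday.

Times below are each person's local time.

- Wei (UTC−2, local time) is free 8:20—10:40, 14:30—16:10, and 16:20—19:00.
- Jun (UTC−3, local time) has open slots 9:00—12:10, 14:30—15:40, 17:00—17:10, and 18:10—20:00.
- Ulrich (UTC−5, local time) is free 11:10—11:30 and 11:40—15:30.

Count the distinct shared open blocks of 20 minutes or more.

Wei → UTC: 10:20–12:40, 16:30–18:10, 18:20–21:00.
Jun → UTC: 12:00–15:10, 17:30–18:40, 20:00–20:10, 21:10–23:00.
Ulrich → UTC: 16:10–16:30, 16:40–20:30.
Wei ∩ Jun: 12:00–12:40, 17:30–18:10, 18:20–18:40, 20:00–20:10.
Wei ∩ Jun ∩ Ulrich: 17:30–18:10, 18:20–18:40, 20:00–20:10.
Windows ≥ 20 min: 17:30–18:10, 18:20–18:40.
That's 2 windows.

2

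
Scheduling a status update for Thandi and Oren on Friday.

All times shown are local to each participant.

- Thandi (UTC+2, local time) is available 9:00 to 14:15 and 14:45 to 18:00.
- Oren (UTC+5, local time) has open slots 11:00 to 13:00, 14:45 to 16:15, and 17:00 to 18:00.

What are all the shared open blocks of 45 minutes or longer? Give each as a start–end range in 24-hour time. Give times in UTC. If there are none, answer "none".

Thandi → UTC: 07:00–12:15, 12:45–16:00.
Oren → UTC: 06:00–08:00, 09:45–11:15, 12:00–13:00.
Thandi ∩ Oren: 07:00–08:00, 09:45–11:15, 12:00–12:15, 12:45–13:00.
Windows ≥ 45 min: 07:00–08:00, 09:45–11:15.

07:00–08:00, 09:45–11:15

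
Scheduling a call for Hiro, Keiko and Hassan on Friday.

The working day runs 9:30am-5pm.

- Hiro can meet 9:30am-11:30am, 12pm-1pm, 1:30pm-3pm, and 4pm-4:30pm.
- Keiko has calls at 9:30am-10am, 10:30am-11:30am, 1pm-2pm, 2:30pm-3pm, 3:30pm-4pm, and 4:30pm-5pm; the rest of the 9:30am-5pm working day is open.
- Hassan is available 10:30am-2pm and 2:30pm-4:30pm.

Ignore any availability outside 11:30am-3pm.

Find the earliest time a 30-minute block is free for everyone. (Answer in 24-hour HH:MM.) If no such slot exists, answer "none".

12:00

Keiko free within 09:30–17:00: 10:00–10:30, 11:30–13:00, 14:00–14:30, 15:00–15:30, 16:00–16:30.
Hiro ∩ Keiko: 10:00–10:30, 12:00–13:00, 14:00–14:30, 16:00–16:30.
Hiro ∩ Keiko ∩ Hassan: 12:00–13:00, 16:00–16:30.
Restricted to 11:30–15:00: 12:00–13:00.
Windows ≥ 30 min: 12:00–13:00.
Earliest such window starts at 12:00.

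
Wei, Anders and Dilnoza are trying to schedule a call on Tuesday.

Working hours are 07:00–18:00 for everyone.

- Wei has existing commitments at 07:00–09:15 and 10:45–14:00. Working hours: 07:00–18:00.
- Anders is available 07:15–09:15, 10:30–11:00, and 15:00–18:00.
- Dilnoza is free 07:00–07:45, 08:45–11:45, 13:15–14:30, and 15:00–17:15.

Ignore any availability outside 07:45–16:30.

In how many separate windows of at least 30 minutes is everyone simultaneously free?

1

Wei free within 07:00–18:00: 09:15–10:45, 14:00–18:00.
Wei ∩ Anders: 10:30–10:45, 15:00–18:00.
Wei ∩ Anders ∩ Dilnoza: 10:30–10:45, 15:00–17:15.
Restricted to 07:45–16:30: 10:30–10:45, 15:00–16:30.
Windows ≥ 30 min: 15:00–16:30.
That's 1 window.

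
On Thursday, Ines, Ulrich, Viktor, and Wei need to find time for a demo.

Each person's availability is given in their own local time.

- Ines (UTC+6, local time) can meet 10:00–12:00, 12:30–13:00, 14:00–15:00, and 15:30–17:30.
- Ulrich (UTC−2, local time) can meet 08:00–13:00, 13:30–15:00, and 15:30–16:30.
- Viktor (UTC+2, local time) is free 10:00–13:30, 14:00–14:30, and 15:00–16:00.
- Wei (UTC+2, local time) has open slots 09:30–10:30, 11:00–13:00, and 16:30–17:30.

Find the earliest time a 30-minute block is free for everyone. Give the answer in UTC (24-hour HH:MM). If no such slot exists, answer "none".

Ines → UTC: 04:00–06:00, 06:30–07:00, 08:00–09:00, 09:30–11:30.
Ulrich → UTC: 10:00–15:00, 15:30–17:00, 17:30–18:30.
Viktor → UTC: 08:00–11:30, 12:00–12:30, 13:00–14:00.
Wei → UTC: 07:30–08:30, 09:00–11:00, 14:30–15:30.
Ines ∩ Ulrich: 10:00–11:30.
Ines ∩ Ulrich ∩ Viktor: 10:00–11:30.
Ines ∩ Ulrich ∩ Viktor ∩ Wei: 10:00–11:00.
Windows ≥ 30 min: 10:00–11:00.
Earliest such window starts at 10:00.

10:00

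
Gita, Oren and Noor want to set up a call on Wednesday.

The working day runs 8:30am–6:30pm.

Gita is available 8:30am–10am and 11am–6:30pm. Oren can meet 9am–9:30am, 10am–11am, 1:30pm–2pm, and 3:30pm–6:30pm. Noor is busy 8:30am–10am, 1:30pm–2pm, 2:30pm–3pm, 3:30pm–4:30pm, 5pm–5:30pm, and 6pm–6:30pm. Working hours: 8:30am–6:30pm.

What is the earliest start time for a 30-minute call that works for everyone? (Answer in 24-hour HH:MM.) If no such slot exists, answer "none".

Noor free within 08:30–18:30: 10:00–13:30, 14:00–14:30, 15:00–15:30, 16:30–17:00, 17:30–18:00.
Gita ∩ Oren: 09:00–09:30, 13:30–14:00, 15:30–18:30.
Gita ∩ Oren ∩ Noor: 16:30–17:00, 17:30–18:00.
Windows ≥ 30 min: 16:30–17:00, 17:30–18:00.
Earliest such window starts at 16:30.

16:30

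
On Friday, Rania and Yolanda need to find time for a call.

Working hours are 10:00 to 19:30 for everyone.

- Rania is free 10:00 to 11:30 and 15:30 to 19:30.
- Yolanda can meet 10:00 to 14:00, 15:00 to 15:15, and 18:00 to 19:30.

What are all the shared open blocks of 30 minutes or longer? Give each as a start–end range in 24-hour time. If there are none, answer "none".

Rania ∩ Yolanda: 10:00–11:30, 18:00–19:30.
Windows ≥ 30 min: 10:00–11:30, 18:00–19:30.

10:00–11:30, 18:00–19:30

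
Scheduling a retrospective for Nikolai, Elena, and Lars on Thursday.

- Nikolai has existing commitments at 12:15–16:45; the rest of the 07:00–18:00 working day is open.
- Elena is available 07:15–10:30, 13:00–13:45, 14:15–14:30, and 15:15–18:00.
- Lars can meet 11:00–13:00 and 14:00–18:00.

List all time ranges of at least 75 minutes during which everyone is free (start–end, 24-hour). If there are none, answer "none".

16:45–18:00

Nikolai free within 07:00–18:00: 07:00–12:15, 16:45–18:00.
Nikolai ∩ Elena: 07:15–10:30, 16:45–18:00.
Nikolai ∩ Elena ∩ Lars: 16:45–18:00.
Windows ≥ 75 min: 16:45–18:00.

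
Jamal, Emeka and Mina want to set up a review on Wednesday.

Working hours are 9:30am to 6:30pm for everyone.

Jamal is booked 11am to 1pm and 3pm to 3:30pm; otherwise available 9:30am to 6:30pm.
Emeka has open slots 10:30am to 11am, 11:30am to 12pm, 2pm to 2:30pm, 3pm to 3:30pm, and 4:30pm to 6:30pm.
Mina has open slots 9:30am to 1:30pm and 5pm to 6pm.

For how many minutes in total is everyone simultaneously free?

90 minutes

Jamal free within 09:30–18:30: 09:30–11:00, 13:00–15:00, 15:30–18:30.
Jamal ∩ Emeka: 10:30–11:00, 14:00–14:30, 16:30–18:30.
Jamal ∩ Emeka ∩ Mina: 10:30–11:00, 17:00–18:00.
Total common minutes: 30 + 60 = 90.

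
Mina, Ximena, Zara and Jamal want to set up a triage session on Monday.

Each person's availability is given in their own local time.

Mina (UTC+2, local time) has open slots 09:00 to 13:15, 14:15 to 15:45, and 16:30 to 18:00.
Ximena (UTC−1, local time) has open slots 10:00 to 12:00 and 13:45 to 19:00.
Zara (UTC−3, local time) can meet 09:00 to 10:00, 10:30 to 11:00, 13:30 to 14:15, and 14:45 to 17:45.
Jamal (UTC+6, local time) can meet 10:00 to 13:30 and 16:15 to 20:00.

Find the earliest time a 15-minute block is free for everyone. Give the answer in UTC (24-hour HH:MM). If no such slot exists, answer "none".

12:15

Mina → UTC: 07:00–11:15, 12:15–13:45, 14:30–16:00.
Ximena → UTC: 11:00–13:00, 14:45–20:00.
Zara → UTC: 12:00–13:00, 13:30–14:00, 16:30–17:15, 17:45–20:45.
Jamal → UTC: 04:00–07:30, 10:15–14:00.
Mina ∩ Ximena: 11:00–11:15, 12:15–13:00, 14:45–16:00.
Mina ∩ Ximena ∩ Zara: 12:15–13:00.
Mina ∩ Ximena ∩ Zara ∩ Jamal: 12:15–13:00.
Windows ≥ 15 min: 12:15–13:00.
Earliest such window starts at 12:15.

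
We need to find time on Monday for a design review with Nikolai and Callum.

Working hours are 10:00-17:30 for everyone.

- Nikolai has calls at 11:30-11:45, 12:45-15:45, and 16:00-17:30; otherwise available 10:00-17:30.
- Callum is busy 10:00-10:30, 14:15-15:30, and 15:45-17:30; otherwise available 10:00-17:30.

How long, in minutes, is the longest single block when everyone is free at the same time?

Nikolai free within 10:00–17:30: 10:00–11:30, 11:45–12:45, 15:45–16:00.
Callum free within 10:00–17:30: 10:30–14:15, 15:30–15:45.
Nikolai ∩ Callum: 10:30–11:30, 11:45–12:45.
Common window lengths: 60, 60 min; longest is 60.

60 minutes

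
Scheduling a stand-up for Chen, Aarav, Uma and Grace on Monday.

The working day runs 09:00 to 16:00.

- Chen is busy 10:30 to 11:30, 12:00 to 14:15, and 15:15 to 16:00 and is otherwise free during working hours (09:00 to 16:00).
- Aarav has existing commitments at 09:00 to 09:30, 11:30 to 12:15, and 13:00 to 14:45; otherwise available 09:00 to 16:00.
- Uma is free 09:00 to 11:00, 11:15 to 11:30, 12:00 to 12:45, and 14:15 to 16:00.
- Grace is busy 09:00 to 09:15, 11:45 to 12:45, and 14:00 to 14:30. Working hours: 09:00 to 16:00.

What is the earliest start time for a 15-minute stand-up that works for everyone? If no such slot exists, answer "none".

09:30

Chen free within 09:00–16:00: 09:00–10:30, 11:30–12:00, 14:15–15:15.
Aarav free within 09:00–16:00: 09:30–11:30, 12:15–13:00, 14:45–16:00.
Grace free within 09:00–16:00: 09:15–11:45, 12:45–14:00, 14:30–16:00.
Chen ∩ Aarav: 09:30–10:30, 14:45–15:15.
Chen ∩ Aarav ∩ Uma: 09:30–10:30, 14:45–15:15.
Chen ∩ Aarav ∩ Uma ∩ Grace: 09:30–10:30, 14:45–15:15.
Windows ≥ 15 min: 09:30–10:30, 14:45–15:15.
Earliest such window starts at 09:30.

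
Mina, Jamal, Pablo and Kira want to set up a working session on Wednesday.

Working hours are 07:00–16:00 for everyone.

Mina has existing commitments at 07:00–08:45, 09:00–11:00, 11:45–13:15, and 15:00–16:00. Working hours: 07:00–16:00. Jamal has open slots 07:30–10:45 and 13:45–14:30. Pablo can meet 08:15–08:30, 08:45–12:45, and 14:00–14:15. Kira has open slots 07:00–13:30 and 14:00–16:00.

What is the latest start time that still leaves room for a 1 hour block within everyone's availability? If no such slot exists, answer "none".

Mina free within 07:00–16:00: 08:45–09:00, 11:00–11:45, 13:15–15:00.
Mina ∩ Jamal: 08:45–09:00, 13:45–14:30.
Mina ∩ Jamal ∩ Pablo: 08:45–09:00, 14:00–14:15.
Mina ∩ Jamal ∩ Pablo ∩ Kira: 08:45–09:00, 14:00–14:15.
Windows ≥ 60 min: (none).

none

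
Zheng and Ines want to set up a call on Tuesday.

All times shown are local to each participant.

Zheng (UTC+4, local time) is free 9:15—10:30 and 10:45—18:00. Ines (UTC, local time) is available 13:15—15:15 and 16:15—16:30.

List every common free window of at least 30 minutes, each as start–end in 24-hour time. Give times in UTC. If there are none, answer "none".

Zheng → UTC: 05:15–06:30, 06:45–14:00.
Ines → UTC: 13:15–15:15, 16:15–16:30.
Zheng ∩ Ines: 13:15–14:00.
Windows ≥ 30 min: 13:15–14:00.

13:15–14:00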